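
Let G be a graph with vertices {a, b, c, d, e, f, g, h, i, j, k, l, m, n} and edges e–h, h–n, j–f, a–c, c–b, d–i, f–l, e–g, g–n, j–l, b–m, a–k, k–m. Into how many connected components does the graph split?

4

Starting from d we can reach d, i. That is one component of size 2.
Starting from f we can reach f, j, l. That is one component of size 3.
Starting from e we can reach e, g, h, n. That is one component of size 4.
Starting from a we can reach a, b, c, k, m. That is one component of size 5.
Total: 4 components.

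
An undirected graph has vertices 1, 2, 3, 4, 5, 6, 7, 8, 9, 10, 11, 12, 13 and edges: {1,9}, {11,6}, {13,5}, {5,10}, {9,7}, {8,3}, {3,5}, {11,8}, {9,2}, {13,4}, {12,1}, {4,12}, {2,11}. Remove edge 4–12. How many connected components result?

4 and 12 are still connected via 4-13-5-3-8-11-2-9-1-12, so the component count stays at 1.

1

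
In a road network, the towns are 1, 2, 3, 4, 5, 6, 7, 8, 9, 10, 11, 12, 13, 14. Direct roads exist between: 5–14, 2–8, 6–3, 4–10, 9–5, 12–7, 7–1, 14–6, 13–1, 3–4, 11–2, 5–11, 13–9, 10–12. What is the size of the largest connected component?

Starting from 1 we can reach 1, 2, 3, 4, 5, 6, 7, 8, 9, 10, 11, 12, 13, 14. That is one component of size 14.
The largest has 14 vertices.

14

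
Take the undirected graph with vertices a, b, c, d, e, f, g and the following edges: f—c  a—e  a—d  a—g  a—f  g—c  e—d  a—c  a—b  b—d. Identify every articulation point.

a

Removing a increases the component count from 1 to 2, so a is a cut vertex.
By contrast removing f leaves 1 component; it is not a cut vertex. No other vertex is a cut vertex either.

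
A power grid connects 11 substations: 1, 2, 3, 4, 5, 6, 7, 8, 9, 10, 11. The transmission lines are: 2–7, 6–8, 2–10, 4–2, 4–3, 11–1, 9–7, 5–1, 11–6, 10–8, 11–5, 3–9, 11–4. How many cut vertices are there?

Removing 11 increases the component count from 1 to 2, so 11 is a cut vertex.
By contrast removing 6 leaves 1 component; it is not a cut vertex. No other vertex is a cut vertex either.

1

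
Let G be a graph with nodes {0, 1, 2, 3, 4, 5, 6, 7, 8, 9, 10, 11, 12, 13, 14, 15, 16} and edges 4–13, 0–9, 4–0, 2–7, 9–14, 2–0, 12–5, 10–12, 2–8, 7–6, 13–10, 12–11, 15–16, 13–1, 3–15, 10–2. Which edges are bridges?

0-9, 1-13, 10-12, 11-12, 12-5, 14-9, 15-16, 15-3, 2-7, 2-8, 6-7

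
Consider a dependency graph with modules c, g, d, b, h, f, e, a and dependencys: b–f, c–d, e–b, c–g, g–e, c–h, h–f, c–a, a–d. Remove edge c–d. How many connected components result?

1

c and d are still connected via c-a-d, so the component count stays at 1.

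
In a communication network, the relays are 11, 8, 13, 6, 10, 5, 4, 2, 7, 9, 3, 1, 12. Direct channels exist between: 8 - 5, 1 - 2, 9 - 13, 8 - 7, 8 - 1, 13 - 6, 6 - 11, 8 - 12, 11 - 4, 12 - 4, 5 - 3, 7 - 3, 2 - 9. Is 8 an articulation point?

Deleting 8 raises the number of components from 2 to 3, so 8 is a cut vertex.

Yes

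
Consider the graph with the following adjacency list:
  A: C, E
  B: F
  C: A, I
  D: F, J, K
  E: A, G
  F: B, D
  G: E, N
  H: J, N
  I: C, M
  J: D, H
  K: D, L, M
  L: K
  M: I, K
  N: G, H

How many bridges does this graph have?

The edges on the cycle G-N-H-J-D-K-M-I-C-A-E-G are not bridges since each lies on that cycle.
But removing F-B disconnects F from B; removing L-K disconnects L from K; removing F-D disconnects F from D — these are bridges.
That makes 3 bridges.

3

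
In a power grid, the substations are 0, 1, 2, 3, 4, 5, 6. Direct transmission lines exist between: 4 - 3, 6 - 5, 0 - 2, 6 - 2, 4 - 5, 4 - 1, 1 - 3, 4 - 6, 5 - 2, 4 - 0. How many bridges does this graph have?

0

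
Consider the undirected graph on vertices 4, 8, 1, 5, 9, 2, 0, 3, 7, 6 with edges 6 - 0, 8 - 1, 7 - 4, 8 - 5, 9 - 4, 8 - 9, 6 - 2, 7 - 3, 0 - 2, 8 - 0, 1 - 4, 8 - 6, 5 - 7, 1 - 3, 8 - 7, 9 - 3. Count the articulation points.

1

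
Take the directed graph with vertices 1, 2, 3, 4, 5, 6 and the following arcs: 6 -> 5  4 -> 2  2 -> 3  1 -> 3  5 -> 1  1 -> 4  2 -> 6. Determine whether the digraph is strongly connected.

There is no directed path from 3 to 5, so the graph is not strongly connected.

No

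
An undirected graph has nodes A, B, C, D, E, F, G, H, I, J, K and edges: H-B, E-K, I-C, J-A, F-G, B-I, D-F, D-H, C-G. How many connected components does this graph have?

3

Starting from E we can reach E, K. That is one component of size 2.
Starting from A we can reach A, J. That is one component of size 2.
Starting from B we can reach B, C, D, F, G, H, I. That is one component of size 7.
Total: 3 components.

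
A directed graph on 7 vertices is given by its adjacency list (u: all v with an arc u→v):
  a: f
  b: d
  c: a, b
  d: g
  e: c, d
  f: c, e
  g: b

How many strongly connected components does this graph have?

{a, c, e, f} are all mutually reachable — one SCC of size 4.
{b, d, g} are all mutually reachable — one SCC of size 3.
That gives 2 strongly connected components.

2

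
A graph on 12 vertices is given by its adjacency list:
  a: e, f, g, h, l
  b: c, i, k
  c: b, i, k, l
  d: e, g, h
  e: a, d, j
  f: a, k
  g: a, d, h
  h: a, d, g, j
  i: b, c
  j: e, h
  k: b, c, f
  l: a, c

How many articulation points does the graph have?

Removing a increases the component count from 1 to 2, so a is a cut vertex.
By contrast removing f leaves 1 component; it is not a cut vertex. No other vertex is a cut vertex either.

1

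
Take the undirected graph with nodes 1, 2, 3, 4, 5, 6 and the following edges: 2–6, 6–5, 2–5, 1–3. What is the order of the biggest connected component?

4 is isolated — a component by itself.
Starting from 1 we can reach 1, 3. That is one component of size 2.
Starting from 2 we can reach 2, 5, 6. That is one component of size 3.
The largest has 3 vertices.

3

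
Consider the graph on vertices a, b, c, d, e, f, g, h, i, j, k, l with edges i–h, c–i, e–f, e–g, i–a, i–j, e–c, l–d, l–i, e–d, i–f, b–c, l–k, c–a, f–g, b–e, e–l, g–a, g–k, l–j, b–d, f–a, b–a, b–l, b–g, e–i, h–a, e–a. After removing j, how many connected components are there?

1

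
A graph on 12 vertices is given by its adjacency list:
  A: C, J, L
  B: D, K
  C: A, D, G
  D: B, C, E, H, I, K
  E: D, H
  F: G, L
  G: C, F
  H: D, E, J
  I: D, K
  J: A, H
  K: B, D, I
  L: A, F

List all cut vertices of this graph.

Removing D increases the component count from 1 to 2, so D is a cut vertex.
By contrast removing I leaves 1 component; it is not a cut vertex. No other vertex is a cut vertex either.

D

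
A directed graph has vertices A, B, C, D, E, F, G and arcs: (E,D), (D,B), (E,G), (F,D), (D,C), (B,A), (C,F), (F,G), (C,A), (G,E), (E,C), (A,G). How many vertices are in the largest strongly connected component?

{A, B, C, D, E, F, G} are all mutually reachable — one SCC of size 7.
The largest has 7 vertices.

7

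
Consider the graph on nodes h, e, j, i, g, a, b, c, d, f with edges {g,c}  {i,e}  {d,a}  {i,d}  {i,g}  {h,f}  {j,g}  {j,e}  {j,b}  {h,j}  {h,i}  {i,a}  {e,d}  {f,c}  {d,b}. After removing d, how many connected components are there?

1

With d gone, the remaining components are: {a, b, c, e, f, g, h, i, j}.
That is 1 component.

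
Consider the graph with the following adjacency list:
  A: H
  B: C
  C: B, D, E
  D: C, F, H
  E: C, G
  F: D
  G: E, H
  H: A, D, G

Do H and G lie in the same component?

Yes

From H we can reach A, B, C, D, E, F, G, H, which includes G.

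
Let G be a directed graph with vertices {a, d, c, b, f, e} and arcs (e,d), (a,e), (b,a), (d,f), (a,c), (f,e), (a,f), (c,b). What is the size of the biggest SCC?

3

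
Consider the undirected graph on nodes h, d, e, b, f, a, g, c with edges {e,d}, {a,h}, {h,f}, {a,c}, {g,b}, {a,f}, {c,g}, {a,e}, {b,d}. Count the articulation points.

Removing a increases the component count from 1 to 2, so a is a cut vertex.
By contrast removing h leaves 1 component; it is not a cut vertex. No other vertex is a cut vertex either.

1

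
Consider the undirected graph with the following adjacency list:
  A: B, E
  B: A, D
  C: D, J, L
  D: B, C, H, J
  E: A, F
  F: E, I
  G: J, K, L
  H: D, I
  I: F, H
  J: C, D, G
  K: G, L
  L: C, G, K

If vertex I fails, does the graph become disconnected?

Deleting I leaves 1 component (was 1) (its neighbors F, H remain connected to each other), so I is not a cut vertex.

No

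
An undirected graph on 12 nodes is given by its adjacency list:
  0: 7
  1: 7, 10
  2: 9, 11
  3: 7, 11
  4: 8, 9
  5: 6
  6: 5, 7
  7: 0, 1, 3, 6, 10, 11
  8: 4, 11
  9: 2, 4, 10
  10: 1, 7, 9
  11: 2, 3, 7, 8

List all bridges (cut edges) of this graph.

0-7, 5-6, 6-7

The edges on the cycle 2-11-3-7-10-9-2 are not bridges since each lies on that cycle.
But removing 6-5 disconnects 6 from 5; removing 0-7 disconnects 0 from 7; removing 6-7 disconnects 6 from 7 — these are bridges.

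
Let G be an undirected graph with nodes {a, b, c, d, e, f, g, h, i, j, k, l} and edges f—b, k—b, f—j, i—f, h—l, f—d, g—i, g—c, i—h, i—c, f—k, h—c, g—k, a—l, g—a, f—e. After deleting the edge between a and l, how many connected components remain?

1

a and l are still connected via a-g-i-h-l, so the component count stays at 1.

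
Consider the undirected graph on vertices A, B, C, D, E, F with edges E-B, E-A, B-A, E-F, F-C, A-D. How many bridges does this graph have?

3

The edges on the cycle E-B-A-E are not bridges since each lies on that cycle.
But removing A-D disconnects A from D; removing C-F disconnects C from F; removing F-E disconnects F from E — these are bridges.
That makes 3 bridges.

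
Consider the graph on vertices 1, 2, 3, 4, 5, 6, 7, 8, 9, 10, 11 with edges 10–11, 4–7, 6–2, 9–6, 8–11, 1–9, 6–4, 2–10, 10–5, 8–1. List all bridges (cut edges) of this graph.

10-5, 4-6, 4-7

The edges on the cycle 8-1-9-6-2-10-11-8 are not bridges since each lies on that cycle.
But removing 4–6 disconnects 4 from 6; removing 4–7 disconnects 4 from 7; removing 10–5 disconnects 10 from 5 — these are bridges.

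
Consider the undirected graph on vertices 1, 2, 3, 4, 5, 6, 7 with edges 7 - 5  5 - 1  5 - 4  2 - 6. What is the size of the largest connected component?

4

3 is isolated — a component by itself.
Starting from 2 we can reach 2, 6. That is one component of size 2.
Starting from 1 we can reach 1, 4, 5, 7. That is one component of size 4.
The largest has 4 vertices.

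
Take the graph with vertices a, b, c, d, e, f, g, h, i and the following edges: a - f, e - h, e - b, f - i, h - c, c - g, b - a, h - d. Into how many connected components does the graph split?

1

Starting from a we can reach a, b, c, d, e, f, g, h, i. That is one component of size 9.
Total: 1 component.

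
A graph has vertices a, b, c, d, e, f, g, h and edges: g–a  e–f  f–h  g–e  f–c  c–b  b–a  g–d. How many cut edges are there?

The edges on the cycle g-e-f-c-b-a-g are not bridges since each lies on that cycle.
But removing f–h disconnects f from h; removing g–d disconnects g from d — these are bridges.
That makes 2 bridges.

2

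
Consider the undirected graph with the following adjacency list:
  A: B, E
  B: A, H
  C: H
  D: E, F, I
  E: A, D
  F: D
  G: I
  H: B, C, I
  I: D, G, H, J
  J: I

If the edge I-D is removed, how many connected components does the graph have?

I and D are still connected via I-H-B-A-E-D, so the component count stays at 1.

1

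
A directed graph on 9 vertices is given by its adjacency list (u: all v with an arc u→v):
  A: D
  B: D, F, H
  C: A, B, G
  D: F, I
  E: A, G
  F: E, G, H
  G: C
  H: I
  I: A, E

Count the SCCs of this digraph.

1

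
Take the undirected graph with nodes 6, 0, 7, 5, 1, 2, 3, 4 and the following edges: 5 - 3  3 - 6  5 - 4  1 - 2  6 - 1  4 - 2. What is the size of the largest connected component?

6

7 is isolated — a component by itself.
0 is isolated — a component by itself.
Starting from 1 we can reach 1, 2, 3, 4, 5, 6. That is one component of size 6.
The largest has 6 vertices.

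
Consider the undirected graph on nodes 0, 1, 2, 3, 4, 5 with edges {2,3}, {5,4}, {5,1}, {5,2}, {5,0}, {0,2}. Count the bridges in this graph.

3

The edges on the cycle 5-0-2-5 are not bridges since each lies on that cycle.
But removing 2 - 3 disconnects 2 from 3; removing 5 - 1 disconnects 5 from 1; removing 5 - 4 disconnects 5 from 4 — these are bridges.
That makes 3 bridges.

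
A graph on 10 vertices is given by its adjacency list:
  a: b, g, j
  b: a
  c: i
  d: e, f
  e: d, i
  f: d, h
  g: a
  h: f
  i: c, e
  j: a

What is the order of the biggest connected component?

6

Starting from a we can reach a, b, g, j. That is one component of size 4.
Starting from c we can reach c, d, e, f, h, i. That is one component of size 6.
The largest has 6 vertices.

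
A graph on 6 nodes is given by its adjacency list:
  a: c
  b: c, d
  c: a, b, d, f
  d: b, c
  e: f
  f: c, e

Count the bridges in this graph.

3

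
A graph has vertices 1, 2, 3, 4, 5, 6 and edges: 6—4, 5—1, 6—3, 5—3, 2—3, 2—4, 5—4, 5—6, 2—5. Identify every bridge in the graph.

1-5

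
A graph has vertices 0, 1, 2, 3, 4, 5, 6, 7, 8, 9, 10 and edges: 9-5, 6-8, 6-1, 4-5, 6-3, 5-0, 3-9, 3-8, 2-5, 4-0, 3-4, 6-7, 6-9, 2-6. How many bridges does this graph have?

The edges on the cycle 6-3-4-0-5-9-6 are not bridges since each lies on that cycle.
But removing 1-6 disconnects 1 from 6; removing 7-6 disconnects 7 from 6 — these are bridges.
That makes 2 bridges.

2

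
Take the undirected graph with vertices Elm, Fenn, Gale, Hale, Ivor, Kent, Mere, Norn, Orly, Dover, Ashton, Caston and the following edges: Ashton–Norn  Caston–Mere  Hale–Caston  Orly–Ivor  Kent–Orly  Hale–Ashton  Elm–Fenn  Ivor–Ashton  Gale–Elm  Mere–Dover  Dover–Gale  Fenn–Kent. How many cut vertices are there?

1

Removing Ashton increases the component count from 1 to 2, so Ashton is a cut vertex.
By contrast removing Ivor leaves 1 component; it is not a cut vertex. No other vertex is a cut vertex either.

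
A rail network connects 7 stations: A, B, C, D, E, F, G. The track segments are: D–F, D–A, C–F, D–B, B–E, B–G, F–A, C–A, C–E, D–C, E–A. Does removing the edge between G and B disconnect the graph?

Removing G–B leaves no path between G and B: the component count goes from 1 to 2. So it is a bridge.

Yes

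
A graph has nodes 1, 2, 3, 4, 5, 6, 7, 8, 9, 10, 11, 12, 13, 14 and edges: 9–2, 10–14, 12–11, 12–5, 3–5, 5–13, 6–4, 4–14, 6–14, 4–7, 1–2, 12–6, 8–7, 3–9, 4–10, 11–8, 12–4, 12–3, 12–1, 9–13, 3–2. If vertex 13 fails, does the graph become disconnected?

No

Deleting 13 leaves 1 component (was 1) (its neighbors 5, 9 remain connected to each other), so 13 is not a cut vertex.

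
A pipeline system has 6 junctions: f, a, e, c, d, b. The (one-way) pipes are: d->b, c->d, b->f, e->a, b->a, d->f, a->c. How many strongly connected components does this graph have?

3

{a, b, c, d} are all mutually reachable — one SCC of size 4.
{e} is an SCC by itself.
{f} is an SCC by itself.
That gives 3 strongly connected components.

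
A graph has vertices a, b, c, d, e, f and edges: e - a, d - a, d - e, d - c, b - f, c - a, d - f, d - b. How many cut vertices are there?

1

Removing d increases the component count from 1 to 2, so d is a cut vertex.
By contrast removing e leaves 1 component; it is not a cut vertex. No other vertex is a cut vertex either.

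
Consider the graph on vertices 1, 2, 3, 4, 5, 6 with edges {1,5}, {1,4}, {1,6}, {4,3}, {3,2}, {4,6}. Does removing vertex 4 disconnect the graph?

Yes

Deleting 4 raises the number of components from 1 to 2, so 4 is a cut vertex.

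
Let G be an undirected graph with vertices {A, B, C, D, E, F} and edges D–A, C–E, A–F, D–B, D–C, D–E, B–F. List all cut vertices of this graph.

D

Removing D increases the component count from 1 to 2, so D is a cut vertex.
By contrast removing C leaves 1 component; it is not a cut vertex. No other vertex is a cut vertex either.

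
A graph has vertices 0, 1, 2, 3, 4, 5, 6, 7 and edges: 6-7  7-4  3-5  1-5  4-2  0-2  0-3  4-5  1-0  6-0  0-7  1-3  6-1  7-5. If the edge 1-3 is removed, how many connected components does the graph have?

1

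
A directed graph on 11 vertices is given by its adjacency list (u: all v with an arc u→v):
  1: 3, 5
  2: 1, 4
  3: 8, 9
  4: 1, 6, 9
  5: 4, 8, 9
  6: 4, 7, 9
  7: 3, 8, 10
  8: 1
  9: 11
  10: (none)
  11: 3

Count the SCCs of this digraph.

3

{1, 3, 4, 5, 6, 7, 8, 9, 11} are all mutually reachable — one SCC of size 9.
{2} is an SCC by itself.
{10} is an SCC by itself.
That gives 3 strongly connected components.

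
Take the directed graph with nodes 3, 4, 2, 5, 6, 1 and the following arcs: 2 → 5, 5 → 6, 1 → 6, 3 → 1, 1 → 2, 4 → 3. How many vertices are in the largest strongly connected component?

{1} is an SCC by itself.
{6} is an SCC by itself.
{2} is an SCC by itself.
{3} is an SCC by itself.
{5} is an SCC by itself.
(and 1 more singleton SCC)
The largest has 1 vertex.

1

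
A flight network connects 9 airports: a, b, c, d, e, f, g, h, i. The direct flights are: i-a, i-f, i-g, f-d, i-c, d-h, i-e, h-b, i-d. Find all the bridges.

a-i, b-h, c-i, d-h, e-i, g-i

The edges on the cycle i-f-d-i are not bridges since each lies on that cycle.
But removing d-h disconnects d from h; removing i-c disconnects i from c; removing h-b disconnects h from b; removing i-g disconnects i from g — these are bridges.
In total 6 edges are bridges.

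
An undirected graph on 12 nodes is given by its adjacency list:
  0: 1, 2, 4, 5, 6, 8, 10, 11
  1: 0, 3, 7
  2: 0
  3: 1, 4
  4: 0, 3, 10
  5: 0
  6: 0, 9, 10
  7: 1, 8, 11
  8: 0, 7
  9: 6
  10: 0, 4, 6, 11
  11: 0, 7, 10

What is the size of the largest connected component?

Starting from 0 we can reach 0, 1, 2, 3, 4, 5, 6, 7, 8, 9, 10, 11. That is one component of size 12.
The largest has 12 vertices.

12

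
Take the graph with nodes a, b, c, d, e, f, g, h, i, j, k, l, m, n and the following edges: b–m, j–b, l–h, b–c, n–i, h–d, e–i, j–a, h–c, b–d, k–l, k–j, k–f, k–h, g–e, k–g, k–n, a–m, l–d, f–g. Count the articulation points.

Removing k increases the component count from 1 to 2, so k is a cut vertex.
By contrast removing c leaves 1 component; it is not a cut vertex. No other vertex is a cut vertex either.

1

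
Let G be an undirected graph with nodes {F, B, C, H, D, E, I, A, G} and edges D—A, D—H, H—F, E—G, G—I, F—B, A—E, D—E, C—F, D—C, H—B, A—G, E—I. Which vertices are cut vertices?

D

Removing D increases the component count from 1 to 2, so D is a cut vertex.
By contrast removing I leaves 1 component; it is not a cut vertex. No other vertex is a cut vertex either.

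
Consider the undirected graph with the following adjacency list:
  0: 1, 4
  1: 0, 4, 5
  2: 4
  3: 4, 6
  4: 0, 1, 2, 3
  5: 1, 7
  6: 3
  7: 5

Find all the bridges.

1-5, 2-4, 3-4, 3-6, 5-7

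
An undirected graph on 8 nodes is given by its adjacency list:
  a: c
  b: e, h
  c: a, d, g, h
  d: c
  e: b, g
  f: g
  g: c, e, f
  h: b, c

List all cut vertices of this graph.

Removing c increases the component count from 1 to 3, so c is a cut vertex.
Removing g increases the component count from 1 to 2, so g is a cut vertex.
By contrast removing f leaves 1 component; it is not a cut vertex. No other vertex is a cut vertex either.

c, g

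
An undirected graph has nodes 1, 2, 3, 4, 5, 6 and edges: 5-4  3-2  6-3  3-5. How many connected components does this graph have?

1 is isolated — a component by itself.
Starting from 2 we can reach 2, 3, 4, 5, 6. That is one component of size 5.
Total: 2 components.

2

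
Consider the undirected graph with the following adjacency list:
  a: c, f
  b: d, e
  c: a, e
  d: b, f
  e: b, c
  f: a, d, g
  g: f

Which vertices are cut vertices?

f

Removing f increases the component count from 1 to 2, so f is a cut vertex.
By contrast removing c leaves 1 component; it is not a cut vertex. No other vertex is a cut vertex either.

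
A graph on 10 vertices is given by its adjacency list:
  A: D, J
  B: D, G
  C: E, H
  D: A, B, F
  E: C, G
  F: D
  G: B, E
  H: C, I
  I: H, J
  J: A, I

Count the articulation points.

1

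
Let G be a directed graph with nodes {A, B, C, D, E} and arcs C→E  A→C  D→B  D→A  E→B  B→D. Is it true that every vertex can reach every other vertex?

Yes

From A we can reach every vertex (A, B, C, D, E), and every vertex can reach A (A, B, C, D, E). So the whole graph is one strongly connected component.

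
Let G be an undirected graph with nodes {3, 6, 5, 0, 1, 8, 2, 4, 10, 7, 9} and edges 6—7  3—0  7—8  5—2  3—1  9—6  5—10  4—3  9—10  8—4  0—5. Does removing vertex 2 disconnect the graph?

Deleting 2 leaves 1 component (was 1), so 2 is not a cut vertex.

No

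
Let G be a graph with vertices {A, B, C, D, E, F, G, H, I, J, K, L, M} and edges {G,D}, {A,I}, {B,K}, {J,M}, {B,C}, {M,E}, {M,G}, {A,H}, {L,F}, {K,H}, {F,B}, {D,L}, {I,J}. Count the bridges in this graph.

The edges on the cycle A-I-J-M-G-D-L-F-B-K-H-A are not bridges since each lies on that cycle.
But removing E–M disconnects E from M; removing B–C disconnects B from C — these are bridges.
That makes 2 bridges.

2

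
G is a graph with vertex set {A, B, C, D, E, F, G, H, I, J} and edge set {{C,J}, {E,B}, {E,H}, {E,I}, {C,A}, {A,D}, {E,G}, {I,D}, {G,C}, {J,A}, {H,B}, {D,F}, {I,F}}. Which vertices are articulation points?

Removing E increases the component count from 1 to 2, so E is a cut vertex.
By contrast removing A leaves 1 component; it is not a cut vertex. No other vertex is a cut vertex either.

E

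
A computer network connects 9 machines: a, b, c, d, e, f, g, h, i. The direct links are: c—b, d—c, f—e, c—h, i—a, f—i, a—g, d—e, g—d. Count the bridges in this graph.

3

The edges on the cycle f-i-a-g-d-e-f are not bridges since each lies on that cycle.
But removing c—b disconnects c from b; removing h—c disconnects h from c; removing d—c disconnects d from c — these are bridges.
That makes 3 bridges.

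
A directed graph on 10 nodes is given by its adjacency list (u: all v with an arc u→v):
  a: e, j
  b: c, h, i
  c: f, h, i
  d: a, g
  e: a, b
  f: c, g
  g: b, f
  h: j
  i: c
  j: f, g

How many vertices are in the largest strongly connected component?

7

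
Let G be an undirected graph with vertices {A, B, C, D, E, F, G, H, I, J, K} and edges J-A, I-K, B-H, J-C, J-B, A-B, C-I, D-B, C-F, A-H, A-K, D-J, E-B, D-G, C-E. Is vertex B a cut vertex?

Deleting B leaves 1 component (was 1) (its neighbors A, D, E, H, J remain connected to each other), so B is not a cut vertex.

No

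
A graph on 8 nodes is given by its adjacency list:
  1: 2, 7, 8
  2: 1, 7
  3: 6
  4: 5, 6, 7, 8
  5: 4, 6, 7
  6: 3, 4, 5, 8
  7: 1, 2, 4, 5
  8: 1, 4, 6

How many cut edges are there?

The edges on the cycle 6-5-7-2-1-8-6 are not bridges since each lies on that cycle.
But removing 3-6 disconnects 3 from 6 — this is a bridge.

1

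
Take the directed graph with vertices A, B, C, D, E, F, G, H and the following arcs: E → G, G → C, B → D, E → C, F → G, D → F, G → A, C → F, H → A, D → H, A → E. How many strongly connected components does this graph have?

4

{A, C, E, F, G} are all mutually reachable — one SCC of size 5.
{H} is an SCC by itself.
{B} is an SCC by itself.
{D} is an SCC by itself.
That gives 4 strongly connected components.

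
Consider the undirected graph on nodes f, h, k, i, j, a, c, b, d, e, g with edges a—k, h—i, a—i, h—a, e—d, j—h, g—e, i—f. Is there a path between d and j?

The component containing d is {d, e, g}, and j is not in it.

No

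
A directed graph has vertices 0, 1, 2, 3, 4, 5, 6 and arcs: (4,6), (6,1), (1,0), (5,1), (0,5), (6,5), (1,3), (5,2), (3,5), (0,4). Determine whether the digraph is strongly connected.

There is no directed path from 2 to 5, so the graph is not strongly connected.

No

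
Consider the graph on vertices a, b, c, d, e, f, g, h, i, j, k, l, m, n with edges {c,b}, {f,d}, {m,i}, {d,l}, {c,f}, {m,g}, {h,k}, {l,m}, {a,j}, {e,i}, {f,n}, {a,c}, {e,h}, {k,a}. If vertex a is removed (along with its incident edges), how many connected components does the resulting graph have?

2

With a gone, the remaining components are: {j}; {b, c, d, e, f, g, h, i, k, l, m, n}.
That is 2 components.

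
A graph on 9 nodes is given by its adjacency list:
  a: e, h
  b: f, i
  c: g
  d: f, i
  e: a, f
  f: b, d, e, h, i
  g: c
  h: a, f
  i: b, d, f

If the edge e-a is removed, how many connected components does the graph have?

2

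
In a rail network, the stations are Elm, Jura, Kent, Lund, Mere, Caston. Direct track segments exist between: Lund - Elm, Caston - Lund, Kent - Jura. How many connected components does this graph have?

Mere is isolated — a component by itself.
Starting from Jura we can reach Jura, Kent. That is one component of size 2.
Starting from Elm we can reach Elm, Lund, Caston. That is one component of size 3.
Total: 3 components.

3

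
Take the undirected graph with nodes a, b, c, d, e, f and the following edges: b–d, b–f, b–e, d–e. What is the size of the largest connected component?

c is isolated — a component by itself.
a is isolated — a component by itself.
Starting from b we can reach b, d, e, f. That is one component of size 4.
The largest has 4 vertices.

4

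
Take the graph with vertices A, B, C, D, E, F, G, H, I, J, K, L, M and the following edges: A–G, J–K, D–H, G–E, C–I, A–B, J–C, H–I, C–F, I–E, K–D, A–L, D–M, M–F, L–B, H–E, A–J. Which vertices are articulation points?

Removing A increases the component count from 1 to 2, so A is a cut vertex.
By contrast removing C leaves 1 component; it is not a cut vertex. No other vertex is a cut vertex either.

A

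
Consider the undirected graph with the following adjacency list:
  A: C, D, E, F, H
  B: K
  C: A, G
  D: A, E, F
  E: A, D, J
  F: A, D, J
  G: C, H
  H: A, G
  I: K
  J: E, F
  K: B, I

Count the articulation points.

2

Removing A increases the component count from 2 to 3, so A is a cut vertex.
Removing K increases the component count from 2 to 3, so K is a cut vertex.
By contrast removing C leaves 2 components; it is not a cut vertex. No other vertex is a cut vertex either.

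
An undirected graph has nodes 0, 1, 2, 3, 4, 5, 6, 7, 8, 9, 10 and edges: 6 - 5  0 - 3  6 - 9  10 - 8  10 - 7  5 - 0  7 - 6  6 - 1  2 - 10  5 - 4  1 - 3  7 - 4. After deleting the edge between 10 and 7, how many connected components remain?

2

Before removal there is 1 component.
10 - 7 is a bridge — removing it separates 10's side from 7's side.
After removal: 2 components.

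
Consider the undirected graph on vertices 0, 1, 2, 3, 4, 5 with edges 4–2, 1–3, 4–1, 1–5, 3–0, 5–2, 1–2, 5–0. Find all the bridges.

none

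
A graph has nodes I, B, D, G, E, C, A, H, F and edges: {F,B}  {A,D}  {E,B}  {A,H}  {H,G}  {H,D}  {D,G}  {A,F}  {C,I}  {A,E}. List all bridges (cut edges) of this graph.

The edges on the cycle A-E-B-F-A are not bridges since each lies on that cycle.
But removing I - C disconnects I from C — this is a bridge.

C-I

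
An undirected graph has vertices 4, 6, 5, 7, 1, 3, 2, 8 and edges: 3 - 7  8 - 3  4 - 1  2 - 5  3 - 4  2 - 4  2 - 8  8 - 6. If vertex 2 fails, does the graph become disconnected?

Yes

Deleting 2 raises the number of components from 1 to 2, so 2 is a cut vertex.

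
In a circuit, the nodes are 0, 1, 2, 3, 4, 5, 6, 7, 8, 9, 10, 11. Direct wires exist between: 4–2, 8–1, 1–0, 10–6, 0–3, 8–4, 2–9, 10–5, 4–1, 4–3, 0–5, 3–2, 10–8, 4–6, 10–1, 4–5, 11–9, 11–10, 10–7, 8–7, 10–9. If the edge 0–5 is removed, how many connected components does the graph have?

1

0 and 5 are still connected via 0-1-10-5, so the component count stays at 1.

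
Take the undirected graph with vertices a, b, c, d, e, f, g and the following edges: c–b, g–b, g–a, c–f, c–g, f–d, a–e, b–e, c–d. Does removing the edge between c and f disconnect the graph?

After removing c–f, the path c-d-f still connects them, so the edge is not a bridge.

No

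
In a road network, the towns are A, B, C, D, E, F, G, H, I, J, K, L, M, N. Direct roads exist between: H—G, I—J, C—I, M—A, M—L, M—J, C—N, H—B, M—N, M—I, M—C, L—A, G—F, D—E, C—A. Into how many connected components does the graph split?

4

K is isolated — a component by itself.
Starting from D we can reach D, E. That is one component of size 2.
Starting from B we can reach B, F, G, H. That is one component of size 4.
Starting from A we can reach A, C, I, J, L, M, N. That is one component of size 7.
Total: 4 components.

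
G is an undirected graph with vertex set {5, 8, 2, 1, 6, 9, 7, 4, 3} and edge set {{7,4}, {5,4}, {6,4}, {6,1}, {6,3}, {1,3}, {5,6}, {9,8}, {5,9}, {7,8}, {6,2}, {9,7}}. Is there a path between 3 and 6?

Yes

From 3 we can reach 1, 2, 3, 4, 5, 6, 7, 8, 9, which includes 6.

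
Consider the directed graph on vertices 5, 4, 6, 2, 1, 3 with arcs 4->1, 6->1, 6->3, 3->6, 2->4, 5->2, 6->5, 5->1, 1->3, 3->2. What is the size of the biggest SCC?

6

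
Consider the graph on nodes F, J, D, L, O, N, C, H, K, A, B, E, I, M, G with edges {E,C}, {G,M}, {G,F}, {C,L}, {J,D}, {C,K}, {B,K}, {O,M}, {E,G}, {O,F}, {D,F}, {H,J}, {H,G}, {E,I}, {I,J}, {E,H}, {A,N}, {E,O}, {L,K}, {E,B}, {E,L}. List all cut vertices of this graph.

E

Removing E increases the component count from 2 to 3, so E is a cut vertex.
By contrast removing G leaves 2 components; it is not a cut vertex. No other vertex is a cut vertex either.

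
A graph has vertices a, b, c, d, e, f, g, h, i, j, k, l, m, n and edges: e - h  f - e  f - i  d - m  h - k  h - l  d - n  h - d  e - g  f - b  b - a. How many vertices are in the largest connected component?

12

c is isolated — a component by itself.
j is isolated — a component by itself.
Starting from a we can reach a, b, d, e, f, g, h, i, k, l, m, n. That is one component of size 12.
The largest has 12 vertices.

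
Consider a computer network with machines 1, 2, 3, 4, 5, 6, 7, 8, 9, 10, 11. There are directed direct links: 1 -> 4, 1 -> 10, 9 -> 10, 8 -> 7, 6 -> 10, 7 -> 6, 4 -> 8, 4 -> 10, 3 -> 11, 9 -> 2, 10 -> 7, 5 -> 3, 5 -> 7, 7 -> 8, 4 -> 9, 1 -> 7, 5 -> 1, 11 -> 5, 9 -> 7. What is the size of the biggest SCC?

{6, 7, 8, 10} are all mutually reachable — one SCC of size 4.
{3, 5, 11} are all mutually reachable — one SCC of size 3.
{1} is an SCC by itself.
{9} is an SCC by itself.
{2} is an SCC by itself.
(and 1 more singleton SCC)
The largest has 4 vertices.

4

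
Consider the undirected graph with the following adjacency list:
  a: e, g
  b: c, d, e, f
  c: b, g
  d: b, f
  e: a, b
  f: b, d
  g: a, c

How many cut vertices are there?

1

Removing b increases the component count from 1 to 2, so b is a cut vertex.
By contrast removing f leaves 1 component; it is not a cut vertex. No other vertex is a cut vertex either.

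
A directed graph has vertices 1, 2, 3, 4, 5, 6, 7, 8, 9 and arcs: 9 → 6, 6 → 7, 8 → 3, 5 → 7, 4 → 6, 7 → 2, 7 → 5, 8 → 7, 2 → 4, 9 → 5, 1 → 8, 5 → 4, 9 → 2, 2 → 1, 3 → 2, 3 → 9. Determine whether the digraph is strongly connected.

Yes

From 1 we can reach every vertex (1, 2, 3, 4, 5, 6, 7, 8, 9), and every vertex can reach 1 (1, 2, 3, 4, 5, 6, 7, 8, 9). So the whole graph is one strongly connected component.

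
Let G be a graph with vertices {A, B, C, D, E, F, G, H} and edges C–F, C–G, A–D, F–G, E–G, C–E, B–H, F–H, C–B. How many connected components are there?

2

Starting from A we can reach A, D. That is one component of size 2.
Starting from B we can reach B, C, E, F, G, H. That is one component of size 6.
Total: 2 components.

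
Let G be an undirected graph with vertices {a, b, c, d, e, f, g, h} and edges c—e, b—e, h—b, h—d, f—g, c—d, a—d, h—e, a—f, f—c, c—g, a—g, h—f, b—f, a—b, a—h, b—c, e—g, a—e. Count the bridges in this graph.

0

The edges on the cycle a-h-f-g-a are not bridges since each lies on that cycle.
Every edge lies on some cycle, so there are no bridges.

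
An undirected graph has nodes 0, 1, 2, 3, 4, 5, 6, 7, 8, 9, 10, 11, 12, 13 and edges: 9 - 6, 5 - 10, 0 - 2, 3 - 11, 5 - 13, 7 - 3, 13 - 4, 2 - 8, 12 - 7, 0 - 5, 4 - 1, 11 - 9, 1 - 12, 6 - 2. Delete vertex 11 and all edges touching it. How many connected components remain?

1

With 11 gone, the remaining components are: {0, 1, 2, 3, 4, 5, 6, 7, 8, 9, 10, 12, 13}.
That is 1 component.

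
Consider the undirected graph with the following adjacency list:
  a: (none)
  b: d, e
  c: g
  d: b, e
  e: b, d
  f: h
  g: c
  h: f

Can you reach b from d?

From d we can reach b, d, e, which includes b.

Yes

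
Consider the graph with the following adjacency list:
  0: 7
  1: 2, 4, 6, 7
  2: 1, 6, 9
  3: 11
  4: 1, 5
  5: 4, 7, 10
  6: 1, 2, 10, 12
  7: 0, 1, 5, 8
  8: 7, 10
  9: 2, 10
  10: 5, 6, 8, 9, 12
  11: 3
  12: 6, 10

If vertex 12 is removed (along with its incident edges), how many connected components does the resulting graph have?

With 12 gone, the remaining components are: {3, 11}; {0, 1, 2, 4, 5, 6, 7, 8, 9, 10}.
That is 2 components.

2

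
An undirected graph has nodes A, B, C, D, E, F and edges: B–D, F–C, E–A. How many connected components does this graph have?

Starting from C we can reach C, F. That is one component of size 2.
Starting from B we can reach B, D. That is one component of size 2.
Starting from A we can reach A, E. That is one component of size 2.
Total: 3 components.

3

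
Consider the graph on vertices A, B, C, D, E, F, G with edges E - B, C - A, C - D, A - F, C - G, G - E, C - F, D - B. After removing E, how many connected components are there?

1

With E gone, the remaining components are: {A, B, C, D, F, G}.
That is 1 component.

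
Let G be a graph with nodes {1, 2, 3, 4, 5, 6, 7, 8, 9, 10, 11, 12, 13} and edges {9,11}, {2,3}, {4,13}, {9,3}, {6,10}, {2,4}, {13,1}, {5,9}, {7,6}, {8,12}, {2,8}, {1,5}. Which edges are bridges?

10-6, 11-9, 12-8, 2-8, 6-7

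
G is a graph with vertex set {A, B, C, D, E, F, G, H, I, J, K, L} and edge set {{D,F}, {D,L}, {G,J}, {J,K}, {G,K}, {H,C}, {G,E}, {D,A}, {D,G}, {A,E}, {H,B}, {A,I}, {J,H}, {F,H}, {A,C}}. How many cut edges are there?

3

The edges on the cycle D-G-J-H-F-D are not bridges since each lies on that cycle.
But removing I - A disconnects I from A; removing H - B disconnects H from B; removing D - L disconnects D from L — these are bridges.
That makes 3 bridges.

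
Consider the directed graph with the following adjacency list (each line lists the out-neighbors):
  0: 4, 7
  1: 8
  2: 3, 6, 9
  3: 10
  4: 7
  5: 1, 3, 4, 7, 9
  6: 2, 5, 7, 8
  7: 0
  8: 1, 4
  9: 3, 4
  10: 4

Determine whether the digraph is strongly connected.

No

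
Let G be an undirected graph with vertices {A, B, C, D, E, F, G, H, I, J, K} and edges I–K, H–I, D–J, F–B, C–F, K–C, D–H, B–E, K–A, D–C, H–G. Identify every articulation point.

Removing B increases the component count from 1 to 2, so B is a cut vertex.
Removing C increases the component count from 1 to 2, so C is a cut vertex.
Removing D increases the component count from 1 to 2, so D is a cut vertex.
Likewise F, H, K are cut vertices.
By contrast removing I leaves 1 component; it is not a cut vertex. No other vertex is a cut vertex either.

B, C, D, F, H, K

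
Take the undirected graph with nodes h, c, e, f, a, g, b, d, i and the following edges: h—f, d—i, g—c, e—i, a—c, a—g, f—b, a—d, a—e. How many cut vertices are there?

Removing a increases the component count from 2 to 3, so a is a cut vertex.
Removing f increases the component count from 2 to 3, so f is a cut vertex.
By contrast removing d leaves 2 components; it is not a cut vertex. No other vertex is a cut vertex either.

2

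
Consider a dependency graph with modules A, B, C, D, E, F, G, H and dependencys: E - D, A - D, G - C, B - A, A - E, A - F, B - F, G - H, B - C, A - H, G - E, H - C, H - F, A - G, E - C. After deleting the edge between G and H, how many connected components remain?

1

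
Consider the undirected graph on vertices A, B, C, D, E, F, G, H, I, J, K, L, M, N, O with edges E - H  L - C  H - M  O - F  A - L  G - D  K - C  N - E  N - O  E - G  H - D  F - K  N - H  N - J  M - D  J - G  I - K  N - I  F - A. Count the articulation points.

Removing N increases the component count from 2 to 3, so N is a cut vertex.
By contrast removing K leaves 2 components; it is not a cut vertex. No other vertex is a cut vertex either.

1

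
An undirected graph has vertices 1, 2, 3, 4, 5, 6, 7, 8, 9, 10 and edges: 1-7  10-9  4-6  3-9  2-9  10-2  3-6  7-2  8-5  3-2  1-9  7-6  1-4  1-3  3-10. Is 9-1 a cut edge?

After removing 9-1, the path 9-3-1 still connects them, so the edge is not a bridge.

No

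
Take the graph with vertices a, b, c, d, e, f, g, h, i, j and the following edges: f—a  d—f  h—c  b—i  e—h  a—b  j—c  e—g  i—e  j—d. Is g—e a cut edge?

Removing g—e leaves no path between g and e: the component count goes from 1 to 2. So it is a bridge.

Yes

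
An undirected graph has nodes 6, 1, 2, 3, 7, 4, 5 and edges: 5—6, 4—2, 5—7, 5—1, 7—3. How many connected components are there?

2

Starting from 2 we can reach 2, 4. That is one component of size 2.
Starting from 1 we can reach 1, 3, 5, 6, 7. That is one component of size 5.
Total: 2 components.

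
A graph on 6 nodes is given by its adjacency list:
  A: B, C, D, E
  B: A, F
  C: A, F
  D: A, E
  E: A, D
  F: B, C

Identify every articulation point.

A

Removing A increases the component count from 1 to 2, so A is a cut vertex.
By contrast removing E leaves 1 component; it is not a cut vertex. No other vertex is a cut vertex either.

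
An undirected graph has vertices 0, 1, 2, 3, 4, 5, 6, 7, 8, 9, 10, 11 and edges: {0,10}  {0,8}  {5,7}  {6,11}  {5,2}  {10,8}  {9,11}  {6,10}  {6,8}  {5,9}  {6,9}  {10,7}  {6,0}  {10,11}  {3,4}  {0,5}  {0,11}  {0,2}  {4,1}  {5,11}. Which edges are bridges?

1-4, 3-4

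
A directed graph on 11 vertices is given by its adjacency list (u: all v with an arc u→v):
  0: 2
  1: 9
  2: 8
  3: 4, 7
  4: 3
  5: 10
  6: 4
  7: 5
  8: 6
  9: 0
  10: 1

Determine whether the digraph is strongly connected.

From 10 we can reach every vertex (0, 1, 2, 3, 4, 5, 6, 7, 8, 9, 10), and every vertex can reach 10 (0, 1, 2, 3, 4, 5, 6, 7, 8, 9, 10). So the whole graph is one strongly connected component.

Yes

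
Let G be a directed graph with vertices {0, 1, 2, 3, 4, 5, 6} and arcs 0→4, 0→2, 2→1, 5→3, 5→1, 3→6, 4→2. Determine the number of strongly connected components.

{6} is an SCC by itself.
{2} is an SCC by itself.
{0} is an SCC by itself.
{4} is an SCC by itself.
{3} is an SCC by itself.
(and 2 more singleton SCCs)
That gives 7 strongly connected components.

7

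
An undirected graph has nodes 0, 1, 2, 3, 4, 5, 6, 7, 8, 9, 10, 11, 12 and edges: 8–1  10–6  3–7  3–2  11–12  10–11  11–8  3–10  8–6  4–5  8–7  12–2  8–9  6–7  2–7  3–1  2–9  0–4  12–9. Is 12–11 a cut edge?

After removing 12–11, the path 12-9-8-11 still connects them, so the edge is not a bridge.

No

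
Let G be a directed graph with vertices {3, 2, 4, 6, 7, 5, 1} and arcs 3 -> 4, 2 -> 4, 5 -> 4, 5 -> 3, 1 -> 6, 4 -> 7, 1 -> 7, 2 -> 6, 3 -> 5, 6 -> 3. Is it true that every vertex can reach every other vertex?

No

There is no directed path from 7 to 5, so the graph is not strongly connected.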